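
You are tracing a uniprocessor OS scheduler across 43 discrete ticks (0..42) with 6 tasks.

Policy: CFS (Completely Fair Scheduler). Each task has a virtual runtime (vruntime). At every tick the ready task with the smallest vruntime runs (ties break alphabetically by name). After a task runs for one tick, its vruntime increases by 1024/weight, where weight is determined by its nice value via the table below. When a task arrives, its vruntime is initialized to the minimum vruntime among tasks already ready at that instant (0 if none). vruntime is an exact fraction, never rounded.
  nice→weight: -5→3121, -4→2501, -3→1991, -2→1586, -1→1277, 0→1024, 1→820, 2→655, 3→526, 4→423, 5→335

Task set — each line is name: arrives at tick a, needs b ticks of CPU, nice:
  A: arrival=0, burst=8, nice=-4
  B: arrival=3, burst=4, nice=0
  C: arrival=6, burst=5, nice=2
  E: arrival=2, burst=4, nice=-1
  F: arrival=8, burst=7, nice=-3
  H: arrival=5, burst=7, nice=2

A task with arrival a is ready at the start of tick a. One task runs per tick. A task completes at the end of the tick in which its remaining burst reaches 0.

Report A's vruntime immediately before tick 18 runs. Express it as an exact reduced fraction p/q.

vruntime(A, start of tick 18) = 7168/2501

t=0: vr[A=0] → run A
t=1: vr[A=1024/2501] → run A
t=2: vr[A=2048/2501 E=2048/2501] → run A
t=3: vr[A=3072/2501 B=2048/2501 E=2048/2501] → run B
t=4: vr[A=3072/2501 B=4549/2501 E=2048/2501] → run E
t=5: vr[A=3072/2501 B=4549/2501 E=5176320/3193777 H=3072/2501] → run A
t=6: vr[A=4096/2501 B=4549/2501 C=3072/2501 E=5176320/3193777 H=3072/2501] → run C
t=7: vr[A=4096/2501 B=4549/2501 C=4573184/1638155 E=5176320/3193777 H=3072/2501] → run H
t=8: vr[A=4096/2501 B=4549/2501 C=4573184/1638155 E=5176320/3193777 F=5176320/3193777 H=4573184/1638155] → run E
t=9: vr[A=4096/2501 B=4549/2501 C=4573184/1638155 E=7737344/3193777 F=5176320/3193777 H=4573184/1638155] → run F
t=10: vr[A=4096/2501 B=4549/2501 C=4573184/1638155 E=7737344/3193777 F=13576480768/6358810007 H=4573184/1638155] → run A
t=11: vr[A=5120/2501 B=4549/2501 C=4573184/1638155 E=7737344/3193777 F=13576480768/6358810007 H=4573184/1638155] → run B
t=12: vr[A=5120/2501 B=7050/2501 C=4573184/1638155 E=7737344/3193777 F=13576480768/6358810007 H=4573184/1638155] → run A
t=13: vr[A=6144/2501 B=7050/2501 C=4573184/1638155 E=7737344/3193777 F=13576480768/6358810007 H=4573184/1638155] → run F
t=14: vr[A=6144/2501 B=7050/2501 C=4573184/1638155 E=7737344/3193777 F=16846908416/6358810007 H=4573184/1638155] → run E
t=15: vr[A=6144/2501 B=7050/2501 C=4573184/1638155 E=10298368/3193777 F=16846908416/6358810007 H=4573184/1638155] → run A
t=16: vr[A=7168/2501 B=7050/2501 C=4573184/1638155 E=10298368/3193777 F=16846908416/6358810007 H=4573184/1638155] → run F
t=17: vr[A=7168/2501 B=7050/2501 C=4573184/1638155 E=10298368/3193777 F=20117336064/6358810007 H=4573184/1638155] → run C
t=18: vr[A=7168/2501 B=7050/2501 C=7134208/1638155 E=10298368/3193777 F=20117336064/6358810007 H=4573184/1638155] → run H
t=19: vr[A=7168/2501 B=7050/2501 C=7134208/1638155 E=10298368/3193777 F=20117336064/6358810007 H=7134208/1638155] → run B
t=20: vr[A=7168/2501 B=9551/2501 C=7134208/1638155 E=10298368/3193777 F=20117336064/6358810007 H=7134208/1638155] → run A
t=21: vr[B=9551/2501 C=7134208/1638155 E=10298368/3193777 F=20117336064/6358810007 H=7134208/1638155] → run F
t=22: vr[B=9551/2501 C=7134208/1638155 E=10298368/3193777 F=23387763712/6358810007 H=7134208/1638155] → run E
t=23: vr[B=9551/2501 C=7134208/1638155 F=23387763712/6358810007 H=7134208/1638155] → run F
t=24: vr[B=9551/2501 C=7134208/1638155 F=26658191360/6358810007 H=7134208/1638155] → run B
t=25: vr[C=7134208/1638155 F=26658191360/6358810007 H=7134208/1638155] → run F
t=26: vr[C=7134208/1638155 F=29928619008/6358810007 H=7134208/1638155] → run C
t=27: vr[C=9695232/1638155 F=29928619008/6358810007 H=7134208/1638155] → run H
t=28: vr[C=9695232/1638155 F=29928619008/6358810007 H=9695232/1638155] → run F
t=29: vr[C=9695232/1638155 H=9695232/1638155] → run C
t=30: vr[C=12256256/1638155 H=9695232/1638155] → run H
t=31: vr[C=12256256/1638155 H=12256256/1638155] → run C
t=32: vr[H=12256256/1638155] → run H
t=33: vr[H=2963456/327631] → run H
t=34: vr[H=17378304/1638155] → run H
t=35: (idle)
t=36: (idle)
t=37: (idle)
t=38: (idle)
t=39: (idle)
t=40: (idle)
t=41: (idle)
t=42: (idle)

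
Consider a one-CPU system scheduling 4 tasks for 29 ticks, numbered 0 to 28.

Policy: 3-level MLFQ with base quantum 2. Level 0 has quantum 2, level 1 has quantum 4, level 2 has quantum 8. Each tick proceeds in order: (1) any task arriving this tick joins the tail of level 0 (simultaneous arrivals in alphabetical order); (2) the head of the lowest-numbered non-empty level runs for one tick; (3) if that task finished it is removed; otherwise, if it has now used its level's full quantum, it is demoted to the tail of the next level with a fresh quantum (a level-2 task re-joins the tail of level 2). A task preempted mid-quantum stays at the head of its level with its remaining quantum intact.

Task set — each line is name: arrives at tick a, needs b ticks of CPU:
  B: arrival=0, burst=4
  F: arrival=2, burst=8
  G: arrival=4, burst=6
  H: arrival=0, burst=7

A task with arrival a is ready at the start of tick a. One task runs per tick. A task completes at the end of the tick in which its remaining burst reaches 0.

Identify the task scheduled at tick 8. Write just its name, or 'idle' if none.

running at tick 8 = B

t=0: L0/L1/L2 = BH/-/- → run B
t=1: L0/L1/L2 = BH/-/- → run B
t=2: L0/L1/L2 = HF/B/- → run H
t=3: L0/L1/L2 = HF/B/- → run H
t=4: L0/L1/L2 = FG/BH/- → run F
t=5: L0/L1/L2 = FG/BH/- → run F
t=6: L0/L1/L2 = G/BHF/- → run G
t=7: L0/L1/L2 = G/BHF/- → run G
t=8: L0/L1/L2 = -/BHFG/- → run B
t=9: L0/L1/L2 = -/BHFG/- → run B
t=10: L0/L1/L2 = -/HFG/- → run H
t=11: L0/L1/L2 = -/HFG/- → run H
t=12: L0/L1/L2 = -/HFG/- → run H
t=13: L0/L1/L2 = -/HFG/- → run H
t=14: L0/L1/L2 = -/FG/H → run F
t=15: L0/L1/L2 = -/FG/H → run F
t=16: L0/L1/L2 = -/FG/H → run F
t=17: L0/L1/L2 = -/FG/H → run F
t=18: L0/L1/L2 = -/G/HF → run G
t=19: L0/L1/L2 = -/G/HF → run G
t=20: L0/L1/L2 = -/G/HF → run G
t=21: L0/L1/L2 = -/G/HF → run G
t=22: L0/L1/L2 = -/-/HF → run H
t=23: L0/L1/L2 = -/-/F → run F
t=24: L0/L1/L2 = -/-/F → run F
t=25: (idle)
t=26: (idle)
t=27: (idle)
t=28: (idle)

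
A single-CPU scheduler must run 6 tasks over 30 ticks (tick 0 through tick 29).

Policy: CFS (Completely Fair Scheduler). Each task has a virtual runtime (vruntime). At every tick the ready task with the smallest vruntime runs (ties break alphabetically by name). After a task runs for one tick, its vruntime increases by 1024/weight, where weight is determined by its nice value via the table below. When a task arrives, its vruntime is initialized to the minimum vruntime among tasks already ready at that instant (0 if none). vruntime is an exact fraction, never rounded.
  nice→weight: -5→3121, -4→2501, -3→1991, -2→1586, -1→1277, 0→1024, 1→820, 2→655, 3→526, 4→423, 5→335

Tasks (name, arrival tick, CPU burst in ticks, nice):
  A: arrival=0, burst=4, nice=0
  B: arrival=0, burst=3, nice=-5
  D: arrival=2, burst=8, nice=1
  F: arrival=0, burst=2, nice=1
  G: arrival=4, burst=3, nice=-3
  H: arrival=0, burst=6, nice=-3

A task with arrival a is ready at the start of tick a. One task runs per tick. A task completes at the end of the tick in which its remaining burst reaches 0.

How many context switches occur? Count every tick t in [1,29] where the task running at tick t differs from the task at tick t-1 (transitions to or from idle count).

t=0: vr[A=0 B=0 F=0 H=0] → run A
t=1: vr[A=1 B=0 F=0 H=0] → run B
t=2: vr[A=1 B=1024/3121 D=0 F=0 H=0] → run D
t=3: vr[A=1 B=1024/3121 D=256/205 F=0 H=0] → run F
t=4: vr[A=1 B=1024/3121 D=256/205 F=256/205 G=0 H=0] → run G
t=5: vr[A=1 B=1024/3121 D=256/205 F=256/205 G=1024/1991 H=0] → run H
t=6: vr[A=1 B=1024/3121 D=256/205 F=256/205 G=1024/1991 H=1024/1991] → run B
t=7: vr[A=1 B=2048/3121 D=256/205 F=256/205 G=1024/1991 H=1024/1991] → run G
t=8: vr[A=1 B=2048/3121 D=256/205 F=256/205 G=2048/1991 H=1024/1991] → run H
t=9: vr[A=1 B=2048/3121 D=256/205 F=256/205 G=2048/1991 H=2048/1991] → run B
t=10: vr[A=1 D=256/205 F=256/205 G=2048/1991 H=2048/1991] → run A
t=11: vr[A=2 D=256/205 F=256/205 G=2048/1991 H=2048/1991] → run G
t=12: vr[A=2 D=256/205 F=256/205 H=2048/1991] → run H
t=13: vr[A=2 D=256/205 F=256/205 H=3072/1991] → run D
t=14: vr[A=2 D=512/205 F=256/205 H=3072/1991] → run F
t=15: vr[A=2 D=512/205 H=3072/1991] → run H
t=16: vr[A=2 D=512/205 H=4096/1991] → run A
t=17: vr[A=3 D=512/205 H=4096/1991] → run H
t=18: vr[A=3 D=512/205 H=5120/1991] → run D
t=19: vr[A=3 D=768/205 H=5120/1991] → run H
t=20: vr[A=3 D=768/205] → run A
t=21: vr[D=768/205] → run D
t=22: vr[D=1024/205] → run D
t=23: vr[D=256/41] → run D
t=24: vr[D=1536/205] → run D
t=25: vr[D=1792/205] → run D
t=26: (idle)
t=27: (idle)
t=28: (idle)
t=29: (idle)

context switches = 22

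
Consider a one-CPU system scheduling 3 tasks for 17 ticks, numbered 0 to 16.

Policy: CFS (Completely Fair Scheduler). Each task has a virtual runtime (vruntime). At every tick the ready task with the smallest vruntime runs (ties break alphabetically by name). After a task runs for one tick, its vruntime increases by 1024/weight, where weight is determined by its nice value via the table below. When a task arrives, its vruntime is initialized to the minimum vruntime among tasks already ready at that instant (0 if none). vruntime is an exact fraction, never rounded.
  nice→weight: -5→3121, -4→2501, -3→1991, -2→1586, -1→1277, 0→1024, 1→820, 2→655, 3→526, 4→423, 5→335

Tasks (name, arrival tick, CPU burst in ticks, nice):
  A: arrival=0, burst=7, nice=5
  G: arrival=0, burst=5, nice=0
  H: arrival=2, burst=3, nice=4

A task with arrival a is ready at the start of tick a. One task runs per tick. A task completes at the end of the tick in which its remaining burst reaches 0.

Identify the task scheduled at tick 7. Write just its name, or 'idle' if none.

t=0: vr[A=0 G=0] → run A
t=1: vr[A=1024/335 G=0] → run G
t=2: vr[A=1024/335 G=1 H=1] → run G
t=3: vr[A=1024/335 G=2 H=1] → run H
t=4: vr[A=1024/335 G=2 H=1447/423] → run G
t=5: vr[A=1024/335 G=3 H=1447/423] → run G
t=6: vr[A=1024/335 G=4 H=1447/423] → run A
t=7: vr[A=2048/335 G=4 H=1447/423] → run H
t=8: vr[A=2048/335 G=4 H=2471/423] → run G
t=9: vr[A=2048/335 H=2471/423] → run H
t=10: vr[A=2048/335] → run A
t=11: vr[A=3072/335] → run A
t=12: vr[A=4096/335] → run A
t=13: vr[A=1024/67] → run A
t=14: vr[A=6144/335] → run A
t=15: (idle)
t=16: (idle)

running at tick 7 = H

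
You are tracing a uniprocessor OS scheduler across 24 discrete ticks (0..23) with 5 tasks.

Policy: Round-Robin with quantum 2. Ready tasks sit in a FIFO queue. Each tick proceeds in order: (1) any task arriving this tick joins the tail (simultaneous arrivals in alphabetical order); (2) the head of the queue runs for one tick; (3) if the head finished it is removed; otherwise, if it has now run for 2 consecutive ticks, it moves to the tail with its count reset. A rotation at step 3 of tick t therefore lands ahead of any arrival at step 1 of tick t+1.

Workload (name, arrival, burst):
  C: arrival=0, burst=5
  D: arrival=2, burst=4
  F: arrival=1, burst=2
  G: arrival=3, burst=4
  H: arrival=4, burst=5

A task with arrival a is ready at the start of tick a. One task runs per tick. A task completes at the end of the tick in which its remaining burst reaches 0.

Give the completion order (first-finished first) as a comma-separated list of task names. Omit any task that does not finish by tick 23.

t=0: queue=[C] q_used=0 → run C
t=1: queue=[C,F] q_used=1 → run C
t=2: queue=[F,C,D] q_used=0 → run F
t=3: queue=[F,C,D,G] q_used=1 → run F
t=4: queue=[C,D,G,H] q_used=0 → run C
t=5: queue=[C,D,G,H] q_used=1 → run C
t=6: queue=[D,G,H,C] q_used=0 → run D
t=7: queue=[D,G,H,C] q_used=1 → run D
t=8: queue=[G,H,C,D] q_used=0 → run G
t=9: queue=[G,H,C,D] q_used=1 → run G
t=10: queue=[H,C,D,G] q_used=0 → run H
t=11: queue=[H,C,D,G] q_used=1 → run H
t=12: queue=[C,D,G,H] q_used=0 → run C
t=13: queue=[D,G,H] q_used=0 → run D
t=14: queue=[D,G,H] q_used=1 → run D
t=15: queue=[G,H] q_used=0 → run G
t=16: queue=[G,H] q_used=1 → run G
t=17: queue=[H] q_used=0 → run H
t=18: queue=[H] q_used=1 → run H
t=19: queue=[H] q_used=0 → run H
t=20: (idle)
t=21: (idle)
t=22: (idle)
t=23: (idle)

completion order = F, C, D, G, H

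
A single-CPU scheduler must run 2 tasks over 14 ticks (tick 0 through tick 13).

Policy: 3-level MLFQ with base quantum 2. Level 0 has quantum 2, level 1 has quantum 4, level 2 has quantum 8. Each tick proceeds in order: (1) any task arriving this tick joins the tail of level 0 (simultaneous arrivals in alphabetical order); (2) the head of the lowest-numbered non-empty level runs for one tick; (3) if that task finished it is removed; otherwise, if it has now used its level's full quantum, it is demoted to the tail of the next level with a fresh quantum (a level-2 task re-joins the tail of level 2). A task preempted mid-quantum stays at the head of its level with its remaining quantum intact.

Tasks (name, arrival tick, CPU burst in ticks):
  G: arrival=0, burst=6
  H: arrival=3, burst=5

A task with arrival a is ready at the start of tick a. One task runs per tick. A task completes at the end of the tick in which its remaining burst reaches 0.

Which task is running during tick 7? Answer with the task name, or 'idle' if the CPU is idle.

running at tick 7 = G

t=0: L0/L1/L2 = G/-/- → run G
t=1: L0/L1/L2 = G/-/- → run G
t=2: L0/L1/L2 = -/G/- → run G
t=3: L0/L1/L2 = H/G/- → run H
t=4: L0/L1/L2 = H/G/- → run H
t=5: L0/L1/L2 = -/GH/- → run G
t=6: L0/L1/L2 = -/GH/- → run G
t=7: L0/L1/L2 = -/GH/- → run G
t=8: L0/L1/L2 = -/H/- → run H
t=9: L0/L1/L2 = -/H/- → run H
t=10: L0/L1/L2 = -/H/- → run H
t=11: (idle)
t=12: (idle)
t=13: (idle)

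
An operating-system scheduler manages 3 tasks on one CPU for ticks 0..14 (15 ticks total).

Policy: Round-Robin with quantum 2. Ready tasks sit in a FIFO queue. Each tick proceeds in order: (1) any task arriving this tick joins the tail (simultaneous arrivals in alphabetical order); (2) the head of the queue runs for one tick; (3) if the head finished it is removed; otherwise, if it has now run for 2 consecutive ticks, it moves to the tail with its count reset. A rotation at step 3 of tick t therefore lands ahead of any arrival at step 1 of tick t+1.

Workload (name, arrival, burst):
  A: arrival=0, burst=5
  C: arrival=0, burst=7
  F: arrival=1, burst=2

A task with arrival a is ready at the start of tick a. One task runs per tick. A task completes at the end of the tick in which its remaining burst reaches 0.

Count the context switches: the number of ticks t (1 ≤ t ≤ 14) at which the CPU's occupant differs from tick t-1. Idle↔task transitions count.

context switches = 7

t=0: queue=[A,C] q_used=0 → run A
t=1: queue=[A,C,F] q_used=1 → run A
t=2: queue=[C,F,A] q_used=0 → run C
t=3: queue=[C,F,A] q_used=1 → run C
t=4: queue=[F,A,C] q_used=0 → run F
t=5: queue=[F,A,C] q_used=1 → run F
t=6: queue=[A,C] q_used=0 → run A
t=7: queue=[A,C] q_used=1 → run A
t=8: queue=[C,A] q_used=0 → run C
t=9: queue=[C,A] q_used=1 → run C
t=10: queue=[A,C] q_used=0 → run A
t=11: queue=[C] q_used=0 → run C
t=12: queue=[C] q_used=1 → run C
t=13: queue=[C] q_used=0 → run C
t=14: (idle)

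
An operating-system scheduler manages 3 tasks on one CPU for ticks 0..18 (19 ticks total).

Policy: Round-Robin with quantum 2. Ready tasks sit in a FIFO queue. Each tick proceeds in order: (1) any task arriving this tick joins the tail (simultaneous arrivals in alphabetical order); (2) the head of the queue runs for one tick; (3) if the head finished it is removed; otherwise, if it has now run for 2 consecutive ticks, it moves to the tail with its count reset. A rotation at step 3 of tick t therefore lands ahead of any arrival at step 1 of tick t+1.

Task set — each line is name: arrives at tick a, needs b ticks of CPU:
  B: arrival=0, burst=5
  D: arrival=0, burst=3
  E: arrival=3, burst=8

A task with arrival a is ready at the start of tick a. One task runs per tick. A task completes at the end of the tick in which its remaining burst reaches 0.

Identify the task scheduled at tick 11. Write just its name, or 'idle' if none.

t=0: queue=[B,D] q_used=0 → run B
t=1: queue=[B,D] q_used=1 → run B
t=2: queue=[D,B] q_used=0 → run D
t=3: queue=[D,B,E] q_used=1 → run D
t=4: queue=[B,E,D] q_used=0 → run B
t=5: queue=[B,E,D] q_used=1 → run B
t=6: queue=[E,D,B] q_used=0 → run E
t=7: queue=[E,D,B] q_used=1 → run E
t=8: queue=[D,B,E] q_used=0 → run D
t=9: queue=[B,E] q_used=0 → run B
t=10: queue=[E] q_used=0 → run E
t=11: queue=[E] q_used=1 → run E
t=12: queue=[E] q_used=0 → run E
t=13: queue=[E] q_used=1 → run E
t=14: queue=[E] q_used=0 → run E
t=15: queue=[E] q_used=1 → run E
t=16: (idle)
t=17: (idle)
t=18: (idle)

running at tick 11 = E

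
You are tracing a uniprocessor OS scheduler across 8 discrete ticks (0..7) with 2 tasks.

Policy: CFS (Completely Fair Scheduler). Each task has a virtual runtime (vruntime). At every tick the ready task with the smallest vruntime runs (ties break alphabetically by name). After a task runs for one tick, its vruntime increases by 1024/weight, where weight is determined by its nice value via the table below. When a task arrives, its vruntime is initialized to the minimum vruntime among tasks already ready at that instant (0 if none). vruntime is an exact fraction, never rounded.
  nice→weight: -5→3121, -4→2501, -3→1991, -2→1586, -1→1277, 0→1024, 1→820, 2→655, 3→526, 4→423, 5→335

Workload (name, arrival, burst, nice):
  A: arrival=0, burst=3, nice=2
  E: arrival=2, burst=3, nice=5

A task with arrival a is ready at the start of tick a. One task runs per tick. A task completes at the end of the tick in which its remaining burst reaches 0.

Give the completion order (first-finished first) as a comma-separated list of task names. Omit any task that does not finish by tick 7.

completion order = A, E

t=0: vr[A=0] → run A
t=1: vr[A=1024/655] → run A
t=2: vr[A=2048/655 E=2048/655] → run A
t=3: vr[E=2048/655] → run E
t=4: vr[E=54272/8777] → run E
t=5: vr[E=405504/43885] → run E
t=6: (idle)
t=7: (idle)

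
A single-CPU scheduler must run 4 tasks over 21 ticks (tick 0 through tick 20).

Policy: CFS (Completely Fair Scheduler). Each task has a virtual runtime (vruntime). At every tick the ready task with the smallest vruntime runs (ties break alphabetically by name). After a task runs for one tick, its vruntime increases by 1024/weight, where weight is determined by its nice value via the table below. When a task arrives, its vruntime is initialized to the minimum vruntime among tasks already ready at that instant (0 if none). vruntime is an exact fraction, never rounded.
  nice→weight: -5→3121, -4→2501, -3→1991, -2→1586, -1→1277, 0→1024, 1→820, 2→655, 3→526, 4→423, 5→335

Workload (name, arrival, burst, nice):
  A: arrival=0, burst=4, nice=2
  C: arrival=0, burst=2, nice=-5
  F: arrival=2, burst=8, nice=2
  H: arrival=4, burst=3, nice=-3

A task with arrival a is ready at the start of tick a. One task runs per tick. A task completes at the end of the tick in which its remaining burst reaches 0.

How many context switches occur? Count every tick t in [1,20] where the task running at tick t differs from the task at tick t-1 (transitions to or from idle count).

t=0: vr[A=0 C=0] → run A
t=1: vr[A=1024/655 C=0] → run C
t=2: vr[A=1024/655 C=1024/3121 F=1024/3121] → run C
t=3: vr[A=1024/655 F=1024/3121] → run F
t=4: vr[A=1024/655 F=3866624/2044255 H=1024/655] → run A
t=5: vr[A=2048/655 F=3866624/2044255 H=1024/655] → run H
t=6: vr[A=2048/655 F=3866624/2044255 H=2709504/1304105] → run F
t=7: vr[A=2048/655 F=7062528/2044255 H=2709504/1304105] → run H
t=8: vr[A=2048/655 F=7062528/2044255 H=3380224/1304105] → run H
t=9: vr[A=2048/655 F=7062528/2044255] → run A
t=10: vr[A=3072/655 F=7062528/2044255] → run F
t=11: vr[A=3072/655 F=10258432/2044255] → run A
t=12: vr[F=10258432/2044255] → run F
t=13: vr[F=13454336/2044255] → run F
t=14: vr[F=3330048/408851] → run F
t=15: vr[F=19846144/2044255] → run F
t=16: vr[F=23042048/2044255] → run F
t=17: (idle)
t=18: (idle)
t=19: (idle)
t=20: (idle)

context switches = 11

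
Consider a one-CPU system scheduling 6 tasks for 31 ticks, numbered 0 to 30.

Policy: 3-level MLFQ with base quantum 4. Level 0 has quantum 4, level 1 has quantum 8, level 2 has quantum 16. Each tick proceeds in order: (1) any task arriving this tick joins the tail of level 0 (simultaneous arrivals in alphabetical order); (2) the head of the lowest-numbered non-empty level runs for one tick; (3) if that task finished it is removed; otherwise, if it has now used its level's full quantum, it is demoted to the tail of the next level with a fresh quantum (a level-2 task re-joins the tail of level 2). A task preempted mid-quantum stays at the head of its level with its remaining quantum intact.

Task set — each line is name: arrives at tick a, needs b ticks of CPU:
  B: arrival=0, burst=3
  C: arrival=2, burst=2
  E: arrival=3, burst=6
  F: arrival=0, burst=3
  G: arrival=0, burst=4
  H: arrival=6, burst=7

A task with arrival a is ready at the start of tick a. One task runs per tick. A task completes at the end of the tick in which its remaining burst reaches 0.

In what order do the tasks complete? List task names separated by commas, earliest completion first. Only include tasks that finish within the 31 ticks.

completion order = B, F, G, C, E, H

t=0: L0/L1/L2 = BFG/-/- → run B
t=1: L0/L1/L2 = BFG/-/- → run B
t=2: L0/L1/L2 = BFGC/-/- → run B
t=3: L0/L1/L2 = FGCE/-/- → run F
t=4: L0/L1/L2 = FGCE/-/- → run F
t=5: L0/L1/L2 = FGCE/-/- → run F
t=6: L0/L1/L2 = GCEH/-/- → run G
t=7: L0/L1/L2 = GCEH/-/- → run G
t=8: L0/L1/L2 = GCEH/-/- → run G
t=9: L0/L1/L2 = GCEH/-/- → run G
t=10: L0/L1/L2 = CEH/-/- → run C
t=11: L0/L1/L2 = CEH/-/- → run C
t=12: L0/L1/L2 = EH/-/- → run E
t=13: L0/L1/L2 = EH/-/- → run E
t=14: L0/L1/L2 = EH/-/- → run E
t=15: L0/L1/L2 = EH/-/- → run E
t=16: L0/L1/L2 = H/E/- → run H
t=17: L0/L1/L2 = H/E/- → run H
t=18: L0/L1/L2 = H/E/- → run H
t=19: L0/L1/L2 = H/E/- → run H
t=20: L0/L1/L2 = -/EH/- → run E
t=21: L0/L1/L2 = -/EH/- → run E
t=22: L0/L1/L2 = -/H/- → run H
t=23: L0/L1/L2 = -/H/- → run H
t=24: L0/L1/L2 = -/H/- → run H
t=25: (idle)
t=26: (idle)
t=27: (idle)
t=28: (idle)
t=29: (idle)
t=30: (idle)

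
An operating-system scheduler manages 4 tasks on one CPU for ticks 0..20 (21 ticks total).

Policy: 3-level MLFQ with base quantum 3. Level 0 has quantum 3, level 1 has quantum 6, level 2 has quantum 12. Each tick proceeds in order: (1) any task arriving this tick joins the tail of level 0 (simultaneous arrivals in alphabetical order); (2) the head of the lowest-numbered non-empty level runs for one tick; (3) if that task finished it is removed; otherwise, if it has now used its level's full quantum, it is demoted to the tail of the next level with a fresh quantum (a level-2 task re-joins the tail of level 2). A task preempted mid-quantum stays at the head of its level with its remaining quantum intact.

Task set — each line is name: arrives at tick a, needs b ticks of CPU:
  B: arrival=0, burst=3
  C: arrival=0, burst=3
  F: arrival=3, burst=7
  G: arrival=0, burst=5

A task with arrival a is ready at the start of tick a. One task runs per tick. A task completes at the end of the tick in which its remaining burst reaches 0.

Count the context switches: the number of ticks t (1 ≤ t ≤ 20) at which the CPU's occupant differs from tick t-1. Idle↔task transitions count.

t=0: L0/L1/L2 = BCG/-/- → run B
t=1: L0/L1/L2 = BCG/-/- → run B
t=2: L0/L1/L2 = BCG/-/- → run B
t=3: L0/L1/L2 = CGF/-/- → run C
t=4: L0/L1/L2 = CGF/-/- → run C
t=5: L0/L1/L2 = CGF/-/- → run C
t=6: L0/L1/L2 = GF/-/- → run G
t=7: L0/L1/L2 = GF/-/- → run G
t=8: L0/L1/L2 = GF/-/- → run G
t=9: L0/L1/L2 = F/G/- → run F
t=10: L0/L1/L2 = F/G/- → run F
t=11: L0/L1/L2 = F/G/- → run F
t=12: L0/L1/L2 = -/GF/- → run G
t=13: L0/L1/L2 = -/GF/- → run G
t=14: L0/L1/L2 = -/F/- → run F
t=15: L0/L1/L2 = -/F/- → run F
t=16: L0/L1/L2 = -/F/- → run F
t=17: L0/L1/L2 = -/F/- → run F
t=18: (idle)
t=19: (idle)
t=20: (idle)

context switches = 6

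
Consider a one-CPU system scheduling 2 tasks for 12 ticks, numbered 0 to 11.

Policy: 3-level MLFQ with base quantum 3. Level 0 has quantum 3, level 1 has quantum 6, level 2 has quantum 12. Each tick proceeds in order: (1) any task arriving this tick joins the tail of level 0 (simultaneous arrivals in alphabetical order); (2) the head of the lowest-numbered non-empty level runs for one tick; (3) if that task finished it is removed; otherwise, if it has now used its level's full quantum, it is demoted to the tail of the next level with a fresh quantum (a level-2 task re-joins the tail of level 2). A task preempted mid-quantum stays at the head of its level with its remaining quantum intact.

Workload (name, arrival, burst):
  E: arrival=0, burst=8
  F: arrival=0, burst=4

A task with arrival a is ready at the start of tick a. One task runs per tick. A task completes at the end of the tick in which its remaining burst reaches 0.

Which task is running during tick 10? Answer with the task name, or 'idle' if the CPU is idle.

running at tick 10 = E

t=0: L0/L1/L2 = EF/-/- → run E
t=1: L0/L1/L2 = EF/-/- → run E
t=2: L0/L1/L2 = EF/-/- → run E
t=3: L0/L1/L2 = F/E/- → run F
t=4: L0/L1/L2 = F/E/- → run F
t=5: L0/L1/L2 = F/E/- → run F
t=6: L0/L1/L2 = -/EF/- → run E
t=7: L0/L1/L2 = -/EF/- → run E
t=8: L0/L1/L2 = -/EF/- → run E
t=9: L0/L1/L2 = -/EF/- → run E
t=10: L0/L1/L2 = -/EF/- → run E
t=11: L0/L1/L2 = -/F/- → run F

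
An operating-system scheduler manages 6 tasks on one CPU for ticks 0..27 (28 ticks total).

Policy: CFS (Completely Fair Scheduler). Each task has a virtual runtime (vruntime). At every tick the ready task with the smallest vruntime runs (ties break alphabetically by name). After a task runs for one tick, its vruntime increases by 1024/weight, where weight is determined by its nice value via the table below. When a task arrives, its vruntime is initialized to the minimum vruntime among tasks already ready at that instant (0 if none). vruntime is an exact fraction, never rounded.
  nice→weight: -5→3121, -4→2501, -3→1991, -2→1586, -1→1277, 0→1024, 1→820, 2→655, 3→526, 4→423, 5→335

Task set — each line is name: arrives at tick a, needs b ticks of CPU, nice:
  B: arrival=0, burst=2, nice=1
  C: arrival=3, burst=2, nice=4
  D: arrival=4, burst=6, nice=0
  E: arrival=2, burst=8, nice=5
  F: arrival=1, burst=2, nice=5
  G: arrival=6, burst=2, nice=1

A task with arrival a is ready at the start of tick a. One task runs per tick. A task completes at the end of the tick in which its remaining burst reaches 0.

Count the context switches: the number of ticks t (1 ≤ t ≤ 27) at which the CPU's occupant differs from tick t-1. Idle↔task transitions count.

t=0: vr[B=0] → run B
t=1: vr[B=256/205 F=256/205] → run B
t=2: vr[E=256/205 F=256/205] → run E
t=3: vr[C=256/205 E=59136/13735 F=256/205] → run C
t=4: vr[C=318208/86715 D=256/205 E=59136/13735 F=256/205] → run D
t=5: vr[C=318208/86715 D=461/205 E=59136/13735 F=256/205] → run F
t=6: vr[C=318208/86715 D=461/205 E=59136/13735 F=59136/13735 G=461/205] → run D
t=7: vr[C=318208/86715 D=666/205 E=59136/13735 F=59136/13735 G=461/205] → run G
t=8: vr[C=318208/86715 D=666/205 E=59136/13735 F=59136/13735 G=717/205] → run D
t=9: vr[C=318208/86715 D=871/205 E=59136/13735 F=59136/13735 G=717/205] → run G
t=10: vr[C=318208/86715 D=871/205 E=59136/13735 F=59136/13735] → run C
t=11: vr[D=871/205 E=59136/13735 F=59136/13735] → run D
t=12: vr[D=1076/205 E=59136/13735 F=59136/13735] → run E
t=13: vr[D=1076/205 E=20224/2747 F=59136/13735] → run F
t=14: vr[D=1076/205 E=20224/2747] → run D
t=15: vr[D=1281/205 E=20224/2747] → run D
t=16: vr[E=20224/2747] → run E
t=17: vr[E=143104/13735] → run E
t=18: vr[E=185088/13735] → run E
t=19: vr[E=227072/13735] → run E
t=20: vr[E=269056/13735] → run E
t=21: vr[E=62208/2747] → run E
t=22: (idle)
t=23: (idle)
t=24: (idle)
t=25: (idle)
t=26: (idle)
t=27: (idle)

context switches = 15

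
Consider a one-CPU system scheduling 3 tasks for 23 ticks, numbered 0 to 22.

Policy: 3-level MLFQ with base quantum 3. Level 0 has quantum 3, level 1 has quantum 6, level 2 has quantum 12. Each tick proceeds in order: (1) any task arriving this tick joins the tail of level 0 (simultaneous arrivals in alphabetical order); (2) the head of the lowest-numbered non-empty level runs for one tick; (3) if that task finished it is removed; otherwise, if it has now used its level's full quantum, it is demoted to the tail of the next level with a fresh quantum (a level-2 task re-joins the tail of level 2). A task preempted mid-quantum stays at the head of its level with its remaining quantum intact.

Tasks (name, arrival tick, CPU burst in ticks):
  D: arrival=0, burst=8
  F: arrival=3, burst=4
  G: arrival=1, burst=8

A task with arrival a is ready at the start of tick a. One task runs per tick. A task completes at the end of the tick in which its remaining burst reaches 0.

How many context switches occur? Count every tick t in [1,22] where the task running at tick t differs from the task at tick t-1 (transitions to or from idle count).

context switches = 6

t=0: L0/L1/L2 = D/-/- → run D
t=1: L0/L1/L2 = DG/-/- → run D
t=2: L0/L1/L2 = DG/-/- → run D
t=3: L0/L1/L2 = GF/D/- → run G
t=4: L0/L1/L2 = GF/D/- → run G
t=5: L0/L1/L2 = GF/D/- → run G
t=6: L0/L1/L2 = F/DG/- → run F
t=7: L0/L1/L2 = F/DG/- → run F
t=8: L0/L1/L2 = F/DG/- → run F
t=9: L0/L1/L2 = -/DGF/- → run D
t=10: L0/L1/L2 = -/DGF/- → run D
t=11: L0/L1/L2 = -/DGF/- → run D
t=12: L0/L1/L2 = -/DGF/- → run D
t=13: L0/L1/L2 = -/DGF/- → run D
t=14: L0/L1/L2 = -/GF/- → run G
t=15: L0/L1/L2 = -/GF/- → run G
t=16: L0/L1/L2 = -/GF/- → run G
t=17: L0/L1/L2 = -/GF/- → run G
t=18: L0/L1/L2 = -/GF/- → run G
t=19: L0/L1/L2 = -/F/- → run F
t=20: (idle)
t=21: (idle)
t=22: (idle)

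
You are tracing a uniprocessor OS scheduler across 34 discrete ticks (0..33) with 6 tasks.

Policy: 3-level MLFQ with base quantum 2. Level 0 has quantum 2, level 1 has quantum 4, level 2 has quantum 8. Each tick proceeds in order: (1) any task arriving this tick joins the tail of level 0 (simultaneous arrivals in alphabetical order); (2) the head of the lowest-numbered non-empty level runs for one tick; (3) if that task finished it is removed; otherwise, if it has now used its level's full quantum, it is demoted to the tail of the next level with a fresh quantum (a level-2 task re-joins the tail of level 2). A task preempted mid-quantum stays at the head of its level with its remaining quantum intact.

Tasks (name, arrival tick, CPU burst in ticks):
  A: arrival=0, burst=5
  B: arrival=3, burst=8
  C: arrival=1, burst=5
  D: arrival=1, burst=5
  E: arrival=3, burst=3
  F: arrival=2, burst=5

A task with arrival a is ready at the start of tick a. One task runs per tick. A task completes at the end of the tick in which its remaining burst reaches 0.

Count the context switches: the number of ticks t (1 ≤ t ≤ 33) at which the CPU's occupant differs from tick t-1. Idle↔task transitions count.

t=0: L0/L1/L2 = A/-/- → run A
t=1: L0/L1/L2 = ACD/-/- → run A
t=2: L0/L1/L2 = CDF/A/- → run C
t=3: L0/L1/L2 = CDFBE/A/- → run C
t=4: L0/L1/L2 = DFBE/AC/- → run D
t=5: L0/L1/L2 = DFBE/AC/- → run D
t=6: L0/L1/L2 = FBE/ACD/- → run F
t=7: L0/L1/L2 = FBE/ACD/- → run F
t=8: L0/L1/L2 = BE/ACDF/- → run B
t=9: L0/L1/L2 = BE/ACDF/- → run B
t=10: L0/L1/L2 = E/ACDFB/- → run E
t=11: L0/L1/L2 = E/ACDFB/- → run E
t=12: L0/L1/L2 = -/ACDFBE/- → run A
t=13: L0/L1/L2 = -/ACDFBE/- → run A
t=14: L0/L1/L2 = -/ACDFBE/- → run A
t=15: L0/L1/L2 = -/CDFBE/- → run C
t=16: L0/L1/L2 = -/CDFBE/- → run C
t=17: L0/L1/L2 = -/CDFBE/- → run C
t=18: L0/L1/L2 = -/DFBE/- → run D
t=19: L0/L1/L2 = -/DFBE/- → run D
t=20: L0/L1/L2 = -/DFBE/- → run D
t=21: L0/L1/L2 = -/FBE/- → run F
t=22: L0/L1/L2 = -/FBE/- → run F
t=23: L0/L1/L2 = -/FBE/- → run F
t=24: L0/L1/L2 = -/BE/- → run B
t=25: L0/L1/L2 = -/BE/- → run B
t=26: L0/L1/L2 = -/BE/- → run B
t=27: L0/L1/L2 = -/BE/- → run B
t=28: L0/L1/L2 = -/E/B → run E
t=29: L0/L1/L2 = -/-/B → run B
t=30: L0/L1/L2 = -/-/B → run B
t=31: (idle)
t=32: (idle)
t=33: (idle)

context switches = 13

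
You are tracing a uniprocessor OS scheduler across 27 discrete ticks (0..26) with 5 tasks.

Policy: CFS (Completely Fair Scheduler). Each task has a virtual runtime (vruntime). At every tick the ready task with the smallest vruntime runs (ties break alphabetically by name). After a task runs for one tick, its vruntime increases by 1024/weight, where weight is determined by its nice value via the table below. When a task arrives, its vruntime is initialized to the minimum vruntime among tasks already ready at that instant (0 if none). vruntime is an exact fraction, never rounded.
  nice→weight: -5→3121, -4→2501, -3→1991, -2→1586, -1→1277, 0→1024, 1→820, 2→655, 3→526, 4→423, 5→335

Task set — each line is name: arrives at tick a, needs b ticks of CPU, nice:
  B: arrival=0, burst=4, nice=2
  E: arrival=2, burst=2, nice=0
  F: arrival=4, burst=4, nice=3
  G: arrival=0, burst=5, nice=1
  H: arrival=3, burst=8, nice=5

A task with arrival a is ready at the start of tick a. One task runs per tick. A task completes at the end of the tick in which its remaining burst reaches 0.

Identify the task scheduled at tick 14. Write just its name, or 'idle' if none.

t=0: vr[B=0 G=0] → run B
t=1: vr[B=1024/655 G=0] → run G
t=2: vr[B=1024/655 E=256/205 G=256/205] → run E
t=3: vr[B=1024/655 E=461/205 G=256/205 H=256/205] → run G
t=4: vr[B=1024/655 E=461/205 F=256/205 G=512/205 H=256/205] → run F
t=5: vr[B=1024/655 E=461/205 F=172288/53915 G=512/205 H=256/205] → run H
t=6: vr[B=1024/655 E=461/205 F=172288/53915 G=512/205 H=59136/13735] → run B
t=7: vr[B=2048/655 E=461/205 F=172288/53915 G=512/205 H=59136/13735] → run E
t=8: vr[B=2048/655 F=172288/53915 G=512/205 H=59136/13735] → run G
t=9: vr[B=2048/655 F=172288/53915 G=768/205 H=59136/13735] → run B
t=10: vr[B=3072/655 F=172288/53915 G=768/205 H=59136/13735] → run F
t=11: vr[B=3072/655 F=277248/53915 G=768/205 H=59136/13735] → run G
t=12: vr[B=3072/655 F=277248/53915 G=1024/205 H=59136/13735] → run H
t=13: vr[B=3072/655 F=277248/53915 G=1024/205 H=20224/2747] → run B
t=14: vr[F=277248/53915 G=1024/205 H=20224/2747] → run G
t=15: vr[F=277248/53915 H=20224/2747] → run F
t=16: vr[F=382208/53915 H=20224/2747] → run F
t=17: vr[H=20224/2747] → run H
t=18: vr[H=143104/13735] → run H
t=19: vr[H=185088/13735] → run H
t=20: vr[H=227072/13735] → run H
t=21: vr[H=269056/13735] → run H
t=22: vr[H=62208/2747] → run H
t=23: (idle)
t=24: (idle)
t=25: (idle)
t=26: (idle)

running at tick 14 = G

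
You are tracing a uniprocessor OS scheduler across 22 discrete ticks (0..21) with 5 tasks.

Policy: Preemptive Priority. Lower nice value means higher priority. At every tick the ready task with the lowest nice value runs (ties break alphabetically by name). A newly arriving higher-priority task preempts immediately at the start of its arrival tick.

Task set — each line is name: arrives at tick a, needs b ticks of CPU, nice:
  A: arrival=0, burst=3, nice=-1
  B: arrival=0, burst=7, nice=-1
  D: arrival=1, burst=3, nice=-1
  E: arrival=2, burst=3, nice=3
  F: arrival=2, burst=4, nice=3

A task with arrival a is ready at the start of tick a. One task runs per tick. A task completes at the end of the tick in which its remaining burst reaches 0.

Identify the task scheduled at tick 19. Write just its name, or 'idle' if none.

t=0: ready={A,B} → run A
t=1: ready={A,B,D} → run A
t=2: ready={A,B,D,E,F} → run A
t=3: ready={B,D,E,F} → run B
t=4: ready={B,D,E,F} → run B
t=5: ready={B,D,E,F} → run B
t=6: ready={B,D,E,F} → run B
t=7: ready={B,D,E,F} → run B
t=8: ready={B,D,E,F} → run B
t=9: ready={B,D,E,F} → run B
t=10: ready={D,E,F} → run D
t=11: ready={D,E,F} → run D
t=12: ready={D,E,F} → run D
t=13: ready={E,F} → run E
t=14: ready={E,F} → run E
t=15: ready={E,F} → run E
t=16: ready={F} → run F
t=17: ready={F} → run F
t=18: ready={F} → run F
t=19: ready={F} → run F
t=20: (idle)
t=21: (idle)

running at tick 19 = F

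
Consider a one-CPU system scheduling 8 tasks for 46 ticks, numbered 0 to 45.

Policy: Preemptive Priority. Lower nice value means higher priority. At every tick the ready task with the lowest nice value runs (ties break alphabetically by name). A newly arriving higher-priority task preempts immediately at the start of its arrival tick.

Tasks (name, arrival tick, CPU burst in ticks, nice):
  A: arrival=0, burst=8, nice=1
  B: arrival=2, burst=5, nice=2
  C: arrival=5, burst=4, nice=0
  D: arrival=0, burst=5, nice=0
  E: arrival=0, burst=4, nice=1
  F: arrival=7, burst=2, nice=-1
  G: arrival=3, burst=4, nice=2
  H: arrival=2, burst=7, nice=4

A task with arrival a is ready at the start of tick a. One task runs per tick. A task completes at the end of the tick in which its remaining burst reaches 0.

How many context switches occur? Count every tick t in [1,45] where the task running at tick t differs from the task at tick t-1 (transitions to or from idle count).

t=0: ready={A,D,E} → run D
t=1: ready={A,D,E} → run D
t=2: ready={A,B,D,E,H} → run D
t=3: ready={A,B,D,E,G,H} → run D
t=4: ready={A,B,D,E,G,H} → run D
t=5: ready={A,B,C,E,G,H} → run C
t=6: ready={A,B,C,E,G,H} → run C
t=7: ready={A,B,C,E,F,G,H} → run F
t=8: ready={A,B,C,E,F,G,H} → run F
t=9: ready={A,B,C,E,G,H} → run C
t=10: ready={A,B,C,E,G,H} → run C
t=11: ready={A,B,E,G,H} → run A
t=12: ready={A,B,E,G,H} → run A
t=13: ready={A,B,E,G,H} → run A
t=14: ready={A,B,E,G,H} → run A
t=15: ready={A,B,E,G,H} → run A
t=16: ready={A,B,E,G,H} → run A
t=17: ready={A,B,E,G,H} → run A
t=18: ready={A,B,E,G,H} → run A
t=19: ready={B,E,G,H} → run E
t=20: ready={B,E,G,H} → run E
t=21: ready={B,E,G,H} → run E
t=22: ready={B,E,G,H} → run E
t=23: ready={B,G,H} → run B
t=24: ready={B,G,H} → run B
t=25: ready={B,G,H} → run B
t=26: ready={B,G,H} → run B
t=27: ready={B,G,H} → run B
t=28: ready={G,H} → run G
t=29: ready={G,H} → run G
t=30: ready={G,H} → run G
t=31: ready={G,H} → run G
t=32: ready={H} → run H
t=33: ready={H} → run H
t=34: ready={H} → run H
t=35: ready={H} → run H
t=36: ready={H} → run H
t=37: ready={H} → run H
t=38: ready={H} → run H
t=39: (idle)
t=40: (idle)
t=41: (idle)
t=42: (idle)
t=43: (idle)
t=44: (idle)
t=45: (idle)

context switches = 9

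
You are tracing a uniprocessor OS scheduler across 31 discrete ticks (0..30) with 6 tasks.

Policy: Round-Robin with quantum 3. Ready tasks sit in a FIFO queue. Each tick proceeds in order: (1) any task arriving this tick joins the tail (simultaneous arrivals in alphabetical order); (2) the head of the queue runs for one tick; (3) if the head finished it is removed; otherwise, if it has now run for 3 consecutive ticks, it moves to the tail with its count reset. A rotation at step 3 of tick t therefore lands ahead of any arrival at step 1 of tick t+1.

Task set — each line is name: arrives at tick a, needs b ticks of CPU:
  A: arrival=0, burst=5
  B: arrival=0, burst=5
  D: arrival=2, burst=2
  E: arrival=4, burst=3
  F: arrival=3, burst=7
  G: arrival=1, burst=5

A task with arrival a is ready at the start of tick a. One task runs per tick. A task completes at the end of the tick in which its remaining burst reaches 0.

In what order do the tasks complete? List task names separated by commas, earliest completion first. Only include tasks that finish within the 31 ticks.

completion order = D, A, E, B, G, F

t=0: queue=[A,B] q_used=0 → run A
t=1: queue=[A,B,G] q_used=1 → run A
t=2: queue=[A,B,G,D] q_used=2 → run A
t=3: queue=[B,G,D,A,F] q_used=0 → run B
t=4: queue=[B,G,D,A,F,E] q_used=1 → run B
t=5: queue=[B,G,D,A,F,E] q_used=2 → run B
t=6: queue=[G,D,A,F,E,B] q_used=0 → run G
t=7: queue=[G,D,A,F,E,B] q_used=1 → run G
t=8: queue=[G,D,A,F,E,B] q_used=2 → run G
t=9: queue=[D,A,F,E,B,G] q_used=0 → run D
t=10: queue=[D,A,F,E,B,G] q_used=1 → run D
t=11: queue=[A,F,E,B,G] q_used=0 → run A
t=12: queue=[A,F,E,B,G] q_used=1 → run A
t=13: queue=[F,E,B,G] q_used=0 → run F
t=14: queue=[F,E,B,G] q_used=1 → run F
t=15: queue=[F,E,B,G] q_used=2 → run F
t=16: queue=[E,B,G,F] q_used=0 → run E
t=17: queue=[E,B,G,F] q_used=1 → run E
t=18: queue=[E,B,G,F] q_used=2 → run E
t=19: queue=[B,G,F] q_used=0 → run B
t=20: queue=[B,G,F] q_used=1 → run B
t=21: queue=[G,F] q_used=0 → run G
t=22: queue=[G,F] q_used=1 → run G
t=23: queue=[F] q_used=0 → run F
t=24: queue=[F] q_used=1 → run F
t=25: queue=[F] q_used=2 → run F
t=26: queue=[F] q_used=0 → run F
t=27: (idle)
t=28: (idle)
t=29: (idle)
t=30: (idle)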